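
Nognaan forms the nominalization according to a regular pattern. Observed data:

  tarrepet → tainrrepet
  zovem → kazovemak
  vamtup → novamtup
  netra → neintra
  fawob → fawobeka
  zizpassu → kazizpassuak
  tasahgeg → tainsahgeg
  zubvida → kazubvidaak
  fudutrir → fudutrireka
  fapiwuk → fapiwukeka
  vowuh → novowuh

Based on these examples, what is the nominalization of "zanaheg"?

zubvida and netra both end in -a yet inflect differently (kazubvidaak, neintra), so the final letter is not what conditions the rule; the first letter is.
"zanaheg" begins with z-. The stems beginning with z- (zovem → kazovemak, zizpassu → kazizpassuak, zubvida → kazubvidaak) add ka- … -ak around the stem.
So zanaheg → kazanahegak.

kazanahegak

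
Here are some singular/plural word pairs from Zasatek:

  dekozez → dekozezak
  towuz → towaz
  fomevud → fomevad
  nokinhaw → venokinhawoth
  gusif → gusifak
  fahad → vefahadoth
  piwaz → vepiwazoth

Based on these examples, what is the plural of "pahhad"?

fomevud and fahad both end in -d yet inflect differently (fomevad, vefahadoth), so the final letter is not what conditions the rule; the last vowel is.
"pahhad" has last vowel 'a'. The stems whose last vowel is 'a' (fahad → vefahadoth, nokinhaw → venokinhawoth, piwaz → vepiwazoth) add ve- … -oth around the stem.
The other patterns: stems whose last vowel is 'u' change the last vowel to 'a'; stems whose last vowel is 'e' or 'i' add -ak.
So pahhad → vepahhadoth.

vepahhadoth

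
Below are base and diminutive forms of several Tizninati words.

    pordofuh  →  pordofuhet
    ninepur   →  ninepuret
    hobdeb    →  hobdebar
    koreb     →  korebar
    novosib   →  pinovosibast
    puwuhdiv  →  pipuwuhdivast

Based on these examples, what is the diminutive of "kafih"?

hobdeb and novosib both end in -b yet inflect differently (hobdebar, pinovosibast), so the final letter is not what conditions the rule; the last vowel is.
"kafih" has last vowel 'i'. The stems whose last vowel is 'i' (novosib → pinovosibast, puwuhdiv → pipuwuhdivast) add pi- … -ast around the stem.
So kafih → pikafihast.

pikafihast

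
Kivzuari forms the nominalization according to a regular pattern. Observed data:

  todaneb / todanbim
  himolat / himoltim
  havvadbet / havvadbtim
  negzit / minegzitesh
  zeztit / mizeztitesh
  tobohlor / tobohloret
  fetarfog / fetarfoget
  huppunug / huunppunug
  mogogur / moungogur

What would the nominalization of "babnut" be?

himolat and negzit both end in -t yet inflect differently (himoltim, minegzitesh), so the final letter is not what conditions the rule; the last vowel is.
"babnut" has last vowel 'u'. The stems whose last vowel is 'u' (huppunug → huunppunug, mogogur → moungogur) insert -un- after the first vowel.
So babnut → baunbnut.

baunbnut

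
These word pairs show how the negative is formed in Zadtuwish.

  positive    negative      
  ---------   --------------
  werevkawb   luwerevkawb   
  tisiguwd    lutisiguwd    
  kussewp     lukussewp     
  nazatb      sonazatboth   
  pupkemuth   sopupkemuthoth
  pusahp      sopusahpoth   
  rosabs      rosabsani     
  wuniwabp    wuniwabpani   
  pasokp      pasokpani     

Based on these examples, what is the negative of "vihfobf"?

vihfobfani

werevkawb and nazatb both end in -b yet inflect differently (luwerevkawb, sonazatboth), so the final letter is not what conditions the rule; the second-to-last letter is.
"vihfobf" has second-to-last letter 'b'. The stems whose second-to-last letter is 'b' (rosabs → rosabsani, wuniwabp → wuniwabpani) add -ani.
The other patterns: stems whose second-to-last letter is 'w' add the prefix lu-; stems whose second-to-last letter is 'h' or 't' add so- … -oth around the stem.
So vihfobf → vihfobfani.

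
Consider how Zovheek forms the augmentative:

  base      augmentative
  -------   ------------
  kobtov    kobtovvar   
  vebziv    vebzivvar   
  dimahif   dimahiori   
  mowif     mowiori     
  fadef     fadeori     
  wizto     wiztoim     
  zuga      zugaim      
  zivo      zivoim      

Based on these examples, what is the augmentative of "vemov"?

vemovvar

"vemov" ends in -v. The stems ending in -v (kobtov → kobtovvar, vebziv → vebzivvar) double the final consonant and add -ar.
So vemov → vemovvar.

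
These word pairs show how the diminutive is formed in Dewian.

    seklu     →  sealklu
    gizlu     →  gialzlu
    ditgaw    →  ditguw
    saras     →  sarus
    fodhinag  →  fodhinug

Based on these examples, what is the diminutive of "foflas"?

foflus

seklu and saras both begin with s- yet inflect differently (sealklu, sarus), so the first letter is not what conditions the rule; whether the stem ends in a vowel or a consonant is.
"foflas" ends in a consonant. The stems ending in a consonant (ditgaw → ditguw, saras → sarus, fodhinag → fodhinug) change the last vowel to 'u'.
So foflas → foflus.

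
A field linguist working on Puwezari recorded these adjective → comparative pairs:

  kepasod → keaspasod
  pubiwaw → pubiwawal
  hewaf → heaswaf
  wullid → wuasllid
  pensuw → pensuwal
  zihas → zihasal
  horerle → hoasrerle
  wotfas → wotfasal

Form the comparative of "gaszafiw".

pubiwaw and hewaf both have last vowel 'a' yet inflect differently (pubiwawal, heaswaf), so the last vowel is not what conditions the rule; the final letter is.
"gaszafiw" ends in -w. The stems ending in -w (pubiwaw → pubiwawal, pensuw → pensuwal) add -al.
The other pattern: stems ending in -d, -e or -f insert -as- after the first vowel.
So gaszafiw → gaszafiwal.

gaszafiwal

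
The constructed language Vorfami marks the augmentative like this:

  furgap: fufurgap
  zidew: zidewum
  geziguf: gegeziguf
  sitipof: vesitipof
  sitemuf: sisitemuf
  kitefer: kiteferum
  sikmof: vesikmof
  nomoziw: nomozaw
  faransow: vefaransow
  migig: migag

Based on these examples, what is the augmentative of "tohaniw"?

tohanaw

"tohaniw" has last vowel 'i'. The stems whose last vowel is 'i' (nomoziw → nomozaw, migig → migag) change the last vowel to 'a'.
So tohaniw → tohanaw.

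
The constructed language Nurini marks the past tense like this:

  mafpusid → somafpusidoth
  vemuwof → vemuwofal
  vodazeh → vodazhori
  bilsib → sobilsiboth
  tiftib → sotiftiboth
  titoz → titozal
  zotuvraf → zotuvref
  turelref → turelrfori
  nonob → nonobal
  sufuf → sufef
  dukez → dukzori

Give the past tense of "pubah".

pubeh

tiftib and nonob both end in -b yet inflect differently (sotiftiboth, nonobal), so the final letter is not what conditions the rule; the last vowel is.
"pubah" has last vowel 'a'. The one such stem in the data (zotuvraf → zotuvref) changes the last vowel to 'e' (as does sufuf), so the same rule applies.
The other patterns: stems whose last vowel is 'i' add so- … -oth around the stem; stems whose last vowel is 'o' add -al; stems whose last vowel is 'e' delete the last vowel and add -ori.
So pubah → pubeh.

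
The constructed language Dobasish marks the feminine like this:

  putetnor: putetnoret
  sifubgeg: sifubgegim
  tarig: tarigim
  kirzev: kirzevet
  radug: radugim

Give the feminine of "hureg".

huregim

sifubgeg and kirzev both have last vowel 'e' yet inflect differently (sifubgegim, kirzevet), so the last vowel is not what conditions the rule; the final letter is.
"hureg" ends in -g. The stems ending in -g (sifubgeg → sifubgegim, tarig → tarigim, radug → radugim) add -im.
The other pattern: stems ending in -r or -v add -et.
So hureg → huregim.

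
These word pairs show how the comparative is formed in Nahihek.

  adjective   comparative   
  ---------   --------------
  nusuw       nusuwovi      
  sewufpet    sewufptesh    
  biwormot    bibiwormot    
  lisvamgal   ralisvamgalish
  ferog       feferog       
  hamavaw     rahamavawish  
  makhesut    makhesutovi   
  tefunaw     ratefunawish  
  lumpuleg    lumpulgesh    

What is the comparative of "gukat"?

ragukatish

"gukat" has last vowel 'a'. The stems whose last vowel is 'a' (hamavaw → rahamavawish, lisvamgal → ralisvamgalish, tefunaw → ratefunawish) add ra- … -ish around the stem.
So gukat → ragukatish.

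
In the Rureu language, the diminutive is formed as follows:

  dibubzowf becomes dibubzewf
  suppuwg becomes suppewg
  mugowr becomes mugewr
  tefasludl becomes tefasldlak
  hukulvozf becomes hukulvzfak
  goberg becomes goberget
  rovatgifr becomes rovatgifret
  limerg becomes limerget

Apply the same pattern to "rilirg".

dibubzowf and hukulvozf both end in -f yet inflect differently (dibubzewf, hukulvzfak), so the final letter is not what conditions the rule; the second-to-last letter is.
"rilirg" has second-to-last letter 'r'. The stems whose second-to-last letter is 'r' (goberg → goberget, limerg → limerget) add -et.
So rilirg → rilirget.

rilirget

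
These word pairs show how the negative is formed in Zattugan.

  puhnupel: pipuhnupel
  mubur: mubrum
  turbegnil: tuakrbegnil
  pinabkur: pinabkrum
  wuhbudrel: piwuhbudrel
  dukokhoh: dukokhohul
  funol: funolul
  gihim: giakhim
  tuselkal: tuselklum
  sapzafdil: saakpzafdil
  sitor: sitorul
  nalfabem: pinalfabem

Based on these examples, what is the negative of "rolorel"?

turbegnil and funol both end in -l yet inflect differently (tuakrbegnil, funolul), so the final letter is not what conditions the rule; the last vowel is.
"rolorel" has last vowel 'e'. The stems whose last vowel is 'e' (puhnupel → pipuhnupel, wuhbudrel → piwuhbudrel, nalfabem → pinalfabem) add the prefix pi-.
The other patterns: stems whose last vowel is 'i' insert -ak- after the first vowel; stems whose last vowel is 'o' add -ul; stems whose last vowel is 'a' or 'u' delete the last vowel and add -um.
So rolorel → pirolorel.

pirolorel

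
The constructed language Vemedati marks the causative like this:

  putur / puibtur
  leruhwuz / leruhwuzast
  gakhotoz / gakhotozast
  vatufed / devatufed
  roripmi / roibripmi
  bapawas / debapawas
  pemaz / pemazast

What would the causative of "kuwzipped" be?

"kuwzipped" ends in -d. The one such stem in the data (vatufed → devatufed) adds the prefix de-, so the same rule applies.
The other patterns: stems ending in -i or -r insert -ib- after the first vowel; stems ending in -z add -ast.
So kuwzipped → dekuwzipped.

dekuwzipped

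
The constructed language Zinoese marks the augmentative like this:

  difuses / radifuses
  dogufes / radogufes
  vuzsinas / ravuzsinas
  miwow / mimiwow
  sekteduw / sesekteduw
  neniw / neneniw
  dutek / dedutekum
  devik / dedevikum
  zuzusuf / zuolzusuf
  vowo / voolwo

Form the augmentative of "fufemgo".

fuolfemgo

"fufemgo" ends in -o. The one such stem in the data (vowo → voolwo) inserts -ol- after the first vowel (as does zuzusuf), so the same rule applies.
The other patterns: stems ending in -s add the prefix ra-; stems ending in -w repeat the first consonant+vowel as a prefix; stems ending in -k add de- … -um around the stem.
So fufemgo → fuolfemgo.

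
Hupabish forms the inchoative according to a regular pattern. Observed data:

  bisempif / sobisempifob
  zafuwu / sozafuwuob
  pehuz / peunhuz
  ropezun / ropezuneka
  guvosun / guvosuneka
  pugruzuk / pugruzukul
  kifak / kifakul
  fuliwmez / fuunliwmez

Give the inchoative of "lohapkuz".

"lohapkuz" ends in -z. The stems ending in -z (pehuz → peunhuz, fuliwmez → fuunliwmez) insert -un- after the first vowel.
So lohapkuz → lounhapkuz.

lounhapkuz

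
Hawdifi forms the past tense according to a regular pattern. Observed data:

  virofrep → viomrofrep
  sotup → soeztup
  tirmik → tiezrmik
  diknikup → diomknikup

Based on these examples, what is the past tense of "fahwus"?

faezhwus

diknikup and sotup both end in -p yet inflect differently (diomknikup, soeztup), so the final letter is not what conditions the rule; the number of vowels is.
"fahwus" has 2 vowels. The stems with 2 vowels (sotup → soeztup, tirmik → tiezrmik) insert -ez- after the first vowel.
The other pattern: stems with 3 vowels insert -om- after the first vowel.
So fahwus → faezhwus.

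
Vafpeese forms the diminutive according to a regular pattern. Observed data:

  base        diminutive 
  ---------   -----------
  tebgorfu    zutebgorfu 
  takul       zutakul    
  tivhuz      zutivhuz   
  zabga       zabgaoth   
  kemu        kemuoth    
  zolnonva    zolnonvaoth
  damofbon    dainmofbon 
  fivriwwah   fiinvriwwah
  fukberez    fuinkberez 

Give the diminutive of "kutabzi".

tebgorfu and kemu both end in -u yet inflect differently (zutebgorfu, kemuoth), so the final letter is not what conditions the rule; the first letter is.
"kutabzi" begins with k-. The one such stem in the data (kemu → kemuoth) adds -oth, so the same rule applies.
So kutabzi → kutabzioth.

kutabzioth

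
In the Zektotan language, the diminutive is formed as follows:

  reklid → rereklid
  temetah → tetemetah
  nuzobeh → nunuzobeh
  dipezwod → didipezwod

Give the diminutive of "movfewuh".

Every pair shown (reklid → rereklid, temetah → tetemetah, nuzobeh → nunuzobeh, …) follows the same rule: repeat the first consonant+vowel as a prefix.
So movfewuh → momovfewuh.

momovfewuh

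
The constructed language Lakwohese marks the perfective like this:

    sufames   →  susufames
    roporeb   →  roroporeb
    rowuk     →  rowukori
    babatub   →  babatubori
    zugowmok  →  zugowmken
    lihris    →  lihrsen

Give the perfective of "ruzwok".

roporeb and babatub both end in -b yet inflect differently (roroporeb, babatubori), so the final letter is not what conditions the rule; the last vowel is.
"ruzwok" has last vowel 'o'. The one such stem in the data (zugowmok → zugowmken) deletes the last vowel and adds -en (as does lihris), so the same rule applies.
The other patterns: stems whose last vowel is 'e' repeat the first consonant+vowel as a prefix; stems whose last vowel is 'u' add -ori.
So ruzwok → ruzwken.

ruzwken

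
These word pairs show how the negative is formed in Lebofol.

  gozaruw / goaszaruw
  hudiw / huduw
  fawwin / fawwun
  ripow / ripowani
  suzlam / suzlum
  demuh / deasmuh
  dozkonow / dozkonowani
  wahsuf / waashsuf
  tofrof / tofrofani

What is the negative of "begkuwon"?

begkuwonani

wahsuf and tofrof both end in -f yet inflect differently (waashsuf, tofrofani), so the final letter is not what conditions the rule; the last vowel is.
"begkuwon" has last vowel 'o'. The stems whose last vowel is 'o' (tofrof → tofrofani, ripow → ripowani, dozkonow → dozkonowani) add -ani.
So begkuwon → begkuwonani.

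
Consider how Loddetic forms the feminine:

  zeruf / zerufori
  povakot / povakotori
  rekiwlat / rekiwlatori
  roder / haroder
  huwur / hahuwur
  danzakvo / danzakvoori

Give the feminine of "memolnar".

hamemolnar

huwur and zeruf both have last vowel 'u' yet inflect differently (hahuwur, zerufori), so the last vowel is not what conditions the rule; the final letter is.
"memolnar" ends in -r. The stems ending in -r (huwur → hahuwur, roder → haroder) add the prefix ha-.
So memolnar → hamemolnar.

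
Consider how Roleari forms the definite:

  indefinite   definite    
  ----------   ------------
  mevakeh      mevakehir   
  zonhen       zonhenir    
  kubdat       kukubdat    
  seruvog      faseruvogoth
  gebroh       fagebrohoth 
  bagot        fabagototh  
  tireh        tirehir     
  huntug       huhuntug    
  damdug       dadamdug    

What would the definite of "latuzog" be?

falatuzogoth

tireh and gebroh both end in -h yet inflect differently (tirehir, fagebrohoth), so the final letter is not what conditions the rule; the last vowel is.
"latuzog" has last vowel 'o'. The stems whose last vowel is 'o' (gebroh → fagebrohoth, bagot → fabagototh, seruvog → faseruvogoth) add fa- … -oth around the stem.
So latuzog → falatuzogoth.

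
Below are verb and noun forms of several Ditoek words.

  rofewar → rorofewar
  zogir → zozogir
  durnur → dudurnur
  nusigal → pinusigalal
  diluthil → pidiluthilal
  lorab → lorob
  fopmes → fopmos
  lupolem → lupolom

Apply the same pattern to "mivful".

rofewar and nusigal both have last vowel 'a' yet inflect differently (rorofewar, pinusigalal), so the last vowel is not what conditions the rule; the final letter is.
"mivful" ends in -l. The stems ending in -l (nusigal → pinusigalal, diluthil → pidiluthilal) add pi- … -al around the stem.
So mivful → pimivfulal.

pimivfulal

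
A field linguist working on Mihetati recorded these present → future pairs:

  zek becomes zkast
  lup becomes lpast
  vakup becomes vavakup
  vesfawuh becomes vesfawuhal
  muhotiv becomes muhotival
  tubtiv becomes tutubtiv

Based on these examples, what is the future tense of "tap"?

lup and vakup both end in -p yet inflect differently (lpast, vavakup), so the final letter is not what conditions the rule; the number of vowels is.
"tap" has 1 vowel. The stems with 1 vowel (lup → lpast, zek → zkast) delete the last vowel and add -ast.
So tap → tpast.

tpast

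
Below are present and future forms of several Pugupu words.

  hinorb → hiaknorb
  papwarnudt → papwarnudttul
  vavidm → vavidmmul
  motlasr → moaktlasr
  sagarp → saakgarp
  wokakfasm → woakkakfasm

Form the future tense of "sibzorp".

vavidm and wokakfasm both end in -m yet inflect differently (vavidmmul, woakkakfasm), so the final letter is not what conditions the rule; the second-to-last letter is.
"sibzorp" has second-to-last letter 'r'. The stems whose second-to-last letter is 'r' (hinorb → hiaknorb, sagarp → saakgarp) insert -ak- after the first vowel.
The other pattern: stems whose second-to-last letter is 'd' double the final consonant and add -ul.
So sibzorp → siakbzorp.

siakbzorp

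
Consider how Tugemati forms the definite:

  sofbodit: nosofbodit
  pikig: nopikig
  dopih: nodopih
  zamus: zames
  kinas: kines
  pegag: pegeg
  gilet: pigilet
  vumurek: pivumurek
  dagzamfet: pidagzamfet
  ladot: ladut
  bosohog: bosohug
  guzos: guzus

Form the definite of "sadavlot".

"sadavlot" has last vowel 'o'. The stems whose last vowel is 'o' (ladot → ladut, bosohog → bosohug, guzos → guzus) change the last vowel to 'u'.
So sadavlot → sadavlut.

sadavlut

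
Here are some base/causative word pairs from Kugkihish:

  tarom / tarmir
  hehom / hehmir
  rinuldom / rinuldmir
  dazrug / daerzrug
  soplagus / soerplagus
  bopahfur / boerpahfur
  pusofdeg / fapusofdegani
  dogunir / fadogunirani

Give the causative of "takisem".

fatakisemani

dazrug and pusofdeg both end in -g yet inflect differently (daerzrug, fapusofdegani), so the final letter is not what conditions the rule; the last vowel is.
"takisem" has last vowel 'e'. The one such stem in the data (pusofdeg → fapusofdegani) adds fa- … -ani around the stem, so the same rule applies.
The other patterns: stems whose last vowel is 'o' delete the last vowel and add -ir; stems whose last vowel is 'u' insert -er- after the first vowel.
So takisem → fatakisemani.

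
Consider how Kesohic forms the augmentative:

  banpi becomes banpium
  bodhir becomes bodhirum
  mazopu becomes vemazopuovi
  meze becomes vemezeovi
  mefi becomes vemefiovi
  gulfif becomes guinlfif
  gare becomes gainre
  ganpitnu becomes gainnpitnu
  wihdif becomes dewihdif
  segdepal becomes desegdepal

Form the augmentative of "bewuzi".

"bewuzi" begins with b-. The stems beginning with b- (banpi → banpium, bodhir → bodhirum) add -um.
So bewuzi → bewuzium.

bewuzium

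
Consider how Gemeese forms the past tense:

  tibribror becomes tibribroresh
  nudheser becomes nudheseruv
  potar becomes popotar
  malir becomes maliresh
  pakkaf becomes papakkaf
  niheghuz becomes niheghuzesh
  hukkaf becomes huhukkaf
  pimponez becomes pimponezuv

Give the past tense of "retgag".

nudheser and potar both end in -r yet inflect differently (nudheseruv, popotar), so the final letter is not what conditions the rule; the last vowel is.
"retgag" has last vowel 'a'. The stems whose last vowel is 'a' (pakkaf → papakkaf, potar → popotar, hukkaf → huhukkaf) repeat the first consonant+vowel as a prefix.
The other patterns: stems whose last vowel is 'e' add -uv; stems whose last vowel is 'i', 'o' or 'u' add -esh.
So retgag → reretgag.

reretgag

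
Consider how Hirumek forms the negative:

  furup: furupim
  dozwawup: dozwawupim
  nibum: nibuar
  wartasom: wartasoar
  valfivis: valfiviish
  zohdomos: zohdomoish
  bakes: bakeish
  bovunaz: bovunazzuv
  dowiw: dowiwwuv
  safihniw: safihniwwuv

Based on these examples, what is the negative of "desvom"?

desvoar

"desvom" ends in -m. The stems ending in -m (nibum → nibuar, wartasom → wartasoar) drop the final letter and add -ar.
The other patterns: stems ending in -p add -im; stems ending in -s drop the final letter and add -ish; stems ending in -w or -z double the final consonant and add -uv.
So desvom → desvoar.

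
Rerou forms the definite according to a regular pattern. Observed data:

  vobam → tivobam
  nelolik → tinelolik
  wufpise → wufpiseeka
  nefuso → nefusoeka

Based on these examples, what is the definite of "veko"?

nefuso and nelolik both begin with n- yet inflect differently (nefusoeka, tinelolik), so the first letter is not what conditions the rule; whether the stem ends in a vowel or a consonant is.
"veko" ends in a vowel. The stems ending in a vowel (wufpise → wufpiseeka, nefuso → nefusoeka) add -eka.
So veko → vekoeka.

vekoeka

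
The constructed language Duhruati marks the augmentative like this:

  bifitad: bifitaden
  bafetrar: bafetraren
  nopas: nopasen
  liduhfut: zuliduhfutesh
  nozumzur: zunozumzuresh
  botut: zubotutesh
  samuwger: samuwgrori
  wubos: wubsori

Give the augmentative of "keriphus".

bafetrar and nozumzur both end in -r yet inflect differently (bafetraren, zunozumzuresh), so the final letter is not what conditions the rule; the last vowel is.
"keriphus" has last vowel 'u'. The stems whose last vowel is 'u' (liduhfut → zuliduhfutesh, nozumzur → zunozumzuresh, botut → zubotutesh) add zu- … -esh around the stem.
The other patterns: stems whose last vowel is 'a' add -en; stems whose last vowel is 'e' or 'o' delete the last vowel and add -ori.
So keriphus → zukeriphusesh.

zukeriphusesh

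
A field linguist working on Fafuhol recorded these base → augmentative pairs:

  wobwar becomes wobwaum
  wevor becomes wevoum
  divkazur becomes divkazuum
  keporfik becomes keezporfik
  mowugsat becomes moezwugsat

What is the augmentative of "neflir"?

wobwar and mowugsat both have last vowel 'a' yet inflect differently (wobwaum, moezwugsat), so the last vowel is not what conditions the rule; the final letter is.
"neflir" ends in -r. The stems ending in -r (wobwar → wobwaum, wevor → wevoum, divkazur → divkazuum) drop the final letter and add -um.
So neflir → neflium.

neflium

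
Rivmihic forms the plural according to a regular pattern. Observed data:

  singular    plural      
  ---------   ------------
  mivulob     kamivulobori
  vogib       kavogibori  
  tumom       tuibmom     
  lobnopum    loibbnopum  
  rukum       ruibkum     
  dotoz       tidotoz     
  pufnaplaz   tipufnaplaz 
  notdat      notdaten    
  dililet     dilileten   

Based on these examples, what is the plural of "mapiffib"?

"mapiffib" ends in -b. The stems ending in -b (mivulob → kamivulobori, vogib → kavogibori) add ka- … -ori around the stem.
The other patterns: stems ending in -m insert -ib- after the first vowel; stems ending in -z add the prefix ti-; stems ending in -t add -en.
So mapiffib → kamapiffibori.

kamapiffibori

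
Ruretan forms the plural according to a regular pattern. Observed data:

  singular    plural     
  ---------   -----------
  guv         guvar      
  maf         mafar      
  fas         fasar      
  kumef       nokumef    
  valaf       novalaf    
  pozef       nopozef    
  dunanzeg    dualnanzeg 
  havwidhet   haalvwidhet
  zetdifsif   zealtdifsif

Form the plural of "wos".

wosar

"wos" has 1 vowel. The stems with 1 vowel (guv → guvar, maf → mafar, fas → fasar) add -ar.
So wos → wosar.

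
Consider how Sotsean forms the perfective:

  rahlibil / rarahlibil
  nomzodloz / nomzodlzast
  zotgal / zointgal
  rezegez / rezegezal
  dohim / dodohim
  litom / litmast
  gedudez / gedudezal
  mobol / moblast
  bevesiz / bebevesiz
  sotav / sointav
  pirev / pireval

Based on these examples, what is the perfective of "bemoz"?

bemzast

nomzodloz and gedudez both end in -z yet inflect differently (nomzodlzast, gedudezal), so the final letter is not what conditions the rule; the last vowel is.
"bemoz" has last vowel 'o'. The stems whose last vowel is 'o' (nomzodloz → nomzodlzast, litom → litmast, mobol → moblast) delete the last vowel and add -ast.
So bemoz → bemzast.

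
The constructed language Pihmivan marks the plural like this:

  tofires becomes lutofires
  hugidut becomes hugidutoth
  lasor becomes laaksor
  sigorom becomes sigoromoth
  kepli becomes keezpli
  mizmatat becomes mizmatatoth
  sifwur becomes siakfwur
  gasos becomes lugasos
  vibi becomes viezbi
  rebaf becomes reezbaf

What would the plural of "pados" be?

"pados" ends in -s. The stems ending in -s (gasos → lugasos, tofires → lutofires) add the prefix lu-.
So pados → lupados.

lupados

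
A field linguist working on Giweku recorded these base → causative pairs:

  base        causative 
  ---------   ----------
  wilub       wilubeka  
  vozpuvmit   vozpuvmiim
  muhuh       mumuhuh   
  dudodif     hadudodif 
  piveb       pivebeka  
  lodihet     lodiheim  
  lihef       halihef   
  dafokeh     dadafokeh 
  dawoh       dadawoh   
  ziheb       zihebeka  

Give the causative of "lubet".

dafokeh and lodihet both have last vowel 'e' yet inflect differently (dadafokeh, lodiheim), so the last vowel is not what conditions the rule; the final letter is.
"lubet" ends in -t. The stems ending in -t (vozpuvmit → vozpuvmiim, lodihet → lodiheim) drop the final letter and add -im.
So lubet → lubeim.

lubeim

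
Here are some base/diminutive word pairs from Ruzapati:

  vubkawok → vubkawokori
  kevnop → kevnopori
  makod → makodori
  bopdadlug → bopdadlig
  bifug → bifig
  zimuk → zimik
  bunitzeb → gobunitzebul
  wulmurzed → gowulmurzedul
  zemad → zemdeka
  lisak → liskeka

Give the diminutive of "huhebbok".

huhebbokori

"huhebbok" has last vowel 'o'. The stems whose last vowel is 'o' (vubkawok → vubkawokori, kevnop → kevnopori, makod → makodori) add -ori.
So huhebbok → huhebbokori.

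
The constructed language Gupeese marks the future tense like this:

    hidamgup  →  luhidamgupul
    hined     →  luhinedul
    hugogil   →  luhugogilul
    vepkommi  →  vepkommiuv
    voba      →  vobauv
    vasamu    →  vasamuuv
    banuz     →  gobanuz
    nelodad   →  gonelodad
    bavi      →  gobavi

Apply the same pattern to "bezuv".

gobezuv

hined and nelodad both end in -d yet inflect differently (luhinedul, gonelodad), so the final letter is not what conditions the rule; the first letter is.
"bezuv" begins with b-. The stems beginning with b- (banuz → gobanuz, bavi → gobavi) add the prefix go-.
The other patterns: stems beginning with h- add lu- … -ul around the stem; stems beginning with v- add -uv.
So bezuv → gobezuv.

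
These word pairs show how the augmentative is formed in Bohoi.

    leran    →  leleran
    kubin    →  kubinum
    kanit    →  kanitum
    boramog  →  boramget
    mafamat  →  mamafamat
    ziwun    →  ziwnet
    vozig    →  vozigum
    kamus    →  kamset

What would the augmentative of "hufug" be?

hufget

ziwun and kubin both end in -n yet inflect differently (ziwnet, kubinum), so the final letter is not what conditions the rule; the last vowel is.
"hufug" has last vowel 'u'. The stems whose last vowel is 'u' (kamus → kamset, ziwun → ziwnet) delete the last vowel and add -et.
The other patterns: stems whose last vowel is 'i' add -um; stems whose last vowel is 'a' repeat the first consonant+vowel as a prefix.
So hufug → hufget.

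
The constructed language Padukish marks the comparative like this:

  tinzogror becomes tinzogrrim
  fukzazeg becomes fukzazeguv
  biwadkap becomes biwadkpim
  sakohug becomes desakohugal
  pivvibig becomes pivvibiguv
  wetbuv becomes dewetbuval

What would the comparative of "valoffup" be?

devaloffupal

"valoffup" has last vowel 'u'. The stems whose last vowel is 'u' (wetbuv → dewetbuval, sakohug → desakohugal) add de- … -al around the stem.
So valoffup → devaloffupal.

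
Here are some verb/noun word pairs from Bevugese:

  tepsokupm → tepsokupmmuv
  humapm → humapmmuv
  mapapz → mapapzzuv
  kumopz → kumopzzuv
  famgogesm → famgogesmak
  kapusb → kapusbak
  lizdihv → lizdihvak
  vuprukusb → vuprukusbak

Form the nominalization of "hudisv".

hudisvak

tepsokupm and famgogesm both end in -m yet inflect differently (tepsokupmmuv, famgogesmak), so the final letter is not what conditions the rule; the second-to-last letter is.
"hudisv" has second-to-last letter 's'. The stems whose second-to-last letter is 's' (famgogesm → famgogesmak, kapusb → kapusbak, vuprukusb → vuprukusbak) add -ak.
The other pattern: stems whose second-to-last letter is 'p' double the final consonant and add -uv.
So hudisv → hudisvak.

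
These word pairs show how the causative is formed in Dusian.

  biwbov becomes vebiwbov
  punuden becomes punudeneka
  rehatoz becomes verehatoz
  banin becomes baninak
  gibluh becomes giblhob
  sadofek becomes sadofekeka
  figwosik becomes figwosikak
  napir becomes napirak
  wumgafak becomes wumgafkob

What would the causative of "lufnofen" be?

wumgafak and figwosik both end in -k yet inflect differently (wumgafkob, figwosikak), so the final letter is not what conditions the rule; the last vowel is.
"lufnofen" has last vowel 'e'. The stems whose last vowel is 'e' (punuden → punudeneka, sadofek → sadofekeka) add -eka.
So lufnofen → lufnofeneka.

lufnofeneka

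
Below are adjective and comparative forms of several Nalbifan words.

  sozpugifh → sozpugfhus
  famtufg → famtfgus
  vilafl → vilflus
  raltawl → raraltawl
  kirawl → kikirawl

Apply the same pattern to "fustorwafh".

fustorwfhus

vilafl and raltawl both end in -l yet inflect differently (vilflus, raraltawl), so the final letter is not what conditions the rule; the second-to-last letter is.
"fustorwafh" has second-to-last letter 'f'. The stems whose second-to-last letter is 'f' (sozpugifh → sozpugfhus, famtufg → famtfgus, vilafl → vilflus) delete the last vowel and add -us.
The other pattern: stems whose second-to-last letter is 'w' repeat the first consonant+vowel as a prefix.
So fustorwafh → fustorwfhus.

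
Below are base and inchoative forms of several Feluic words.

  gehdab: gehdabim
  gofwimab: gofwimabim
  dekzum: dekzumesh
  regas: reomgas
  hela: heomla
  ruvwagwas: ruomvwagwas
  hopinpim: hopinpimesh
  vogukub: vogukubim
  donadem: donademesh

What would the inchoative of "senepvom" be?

"senepvom" ends in -m. The stems ending in -m (dekzum → dekzumesh, donadem → donademesh, hopinpim → hopinpimesh) add -esh.
The other patterns: stems ending in -b add -im; stems ending in -a or -s insert -om- after the first vowel.
So senepvom → senepvomesh.

senepvomesh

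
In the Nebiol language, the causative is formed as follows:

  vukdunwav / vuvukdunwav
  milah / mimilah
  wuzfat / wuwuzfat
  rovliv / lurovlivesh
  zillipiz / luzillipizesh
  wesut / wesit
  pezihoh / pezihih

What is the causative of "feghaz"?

fefeghaz

vukdunwav and rovliv both end in -v yet inflect differently (vuvukdunwav, lurovlivesh), so the final letter is not what conditions the rule; the last vowel is.
"feghaz" has last vowel 'a'. The stems whose last vowel is 'a' (vukdunwav → vuvukdunwav, milah → mimilah, wuzfat → wuwuzfat) repeat the first consonant+vowel as a prefix.
So feghaz → fefeghaz.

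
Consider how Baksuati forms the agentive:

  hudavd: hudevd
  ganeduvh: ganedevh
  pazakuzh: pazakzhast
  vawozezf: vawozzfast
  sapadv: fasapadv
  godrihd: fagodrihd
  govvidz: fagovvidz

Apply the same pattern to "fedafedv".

fafedafedv

ganeduvh and pazakuzh both end in -h yet inflect differently (ganedevh, pazakzhast), so the final letter is not what conditions the rule; the second-to-last letter is.
"fedafedv" has second-to-last letter 'd'. The stems whose second-to-last letter is 'd' (sapadv → fasapadv, govvidz → fagovvidz) add the prefix fa-.
The other patterns: stems whose second-to-last letter is 'v' change the last vowel to 'e'; stems whose second-to-last letter is 'z' delete the last vowel and add -ast.
So fedafedv → fafedafedv.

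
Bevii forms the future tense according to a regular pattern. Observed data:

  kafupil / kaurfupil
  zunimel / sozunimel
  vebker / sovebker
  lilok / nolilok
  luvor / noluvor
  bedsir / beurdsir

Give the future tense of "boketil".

bourketil

"boketil" has last vowel 'i'. The stems whose last vowel is 'i' (kafupil → kaurfupil, bedsir → beurdsir) insert -ur- after the first vowel.
So boketil → bourketil.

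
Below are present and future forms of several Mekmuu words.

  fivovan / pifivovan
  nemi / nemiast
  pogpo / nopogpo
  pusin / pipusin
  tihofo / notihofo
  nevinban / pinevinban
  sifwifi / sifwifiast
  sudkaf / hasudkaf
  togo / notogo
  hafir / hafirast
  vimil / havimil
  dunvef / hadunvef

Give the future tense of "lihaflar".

pusin and hafir both have last vowel 'i' yet inflect differently (pipusin, hafirast), so the last vowel is not what conditions the rule; the final letter is.
"lihaflar" ends in -r. The one such stem in the data (hafir → hafirast) adds -ast, so the same rule applies.
So lihaflar → lihaflarast.

lihaflarast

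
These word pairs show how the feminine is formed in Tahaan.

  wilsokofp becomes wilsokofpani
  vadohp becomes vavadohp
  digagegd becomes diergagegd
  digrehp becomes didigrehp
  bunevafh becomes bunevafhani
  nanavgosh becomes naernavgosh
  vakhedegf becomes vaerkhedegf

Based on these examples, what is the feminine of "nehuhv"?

nenehuhv

vadohp and wilsokofp both end in -p yet inflect differently (vavadohp, wilsokofpani), so the final letter is not what conditions the rule; the second-to-last letter is.
"nehuhv" has second-to-last letter 'h'. The stems whose second-to-last letter is 'h' (vadohp → vavadohp, digrehp → didigrehp) repeat the first consonant+vowel as a prefix.
The other patterns: stems whose second-to-last letter is 'f' add -ani; stems whose second-to-last letter is 'g' or 's' insert -er- after the first vowel.
So nehuhv → nenehuhv.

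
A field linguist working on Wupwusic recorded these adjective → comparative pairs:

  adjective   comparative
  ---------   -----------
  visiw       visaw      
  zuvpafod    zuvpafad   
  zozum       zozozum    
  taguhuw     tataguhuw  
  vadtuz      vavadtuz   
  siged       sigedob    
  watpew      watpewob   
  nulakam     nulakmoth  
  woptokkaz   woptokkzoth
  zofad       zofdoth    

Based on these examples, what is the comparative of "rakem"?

rakemob

visiw and taguhuw both end in -w yet inflect differently (visaw, tataguhuw), so the final letter is not what conditions the rule; the last vowel is.
"rakem" has last vowel 'e'. The stems whose last vowel is 'e' (siged → sigedob, watpew → watpewob) add -ob.
The other patterns: stems whose last vowel is 'i' or 'o' change the last vowel to 'a'; stems whose last vowel is 'u' repeat the first consonant+vowel as a prefix; stems whose last vowel is 'a' delete the last vowel and add -oth.
So rakem → rakemob.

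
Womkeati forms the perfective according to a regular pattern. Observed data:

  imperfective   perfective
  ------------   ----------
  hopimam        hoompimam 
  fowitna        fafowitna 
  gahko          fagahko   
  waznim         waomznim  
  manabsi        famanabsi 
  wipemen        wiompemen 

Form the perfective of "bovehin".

boomvehin

fowitna and hopimam both have last vowel 'a' yet inflect differently (fafowitna, hoompimam), so the last vowel is not what conditions the rule; whether the stem ends in a vowel or a consonant is.
"bovehin" ends in a consonant. The stems ending in a consonant (wipemen → wiompemen, hopimam → hoompimam, waznim → waomznim) insert -om- after the first vowel.
The other pattern: stems ending in a vowel add the prefix fa-.
So bovehin → boomvehin.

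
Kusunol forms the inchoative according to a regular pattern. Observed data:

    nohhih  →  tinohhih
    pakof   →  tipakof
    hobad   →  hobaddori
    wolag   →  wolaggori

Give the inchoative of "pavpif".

"pavpif" ends in -f. The one such stem in the data (pakof → tipakof) adds the prefix ti-, so the same rule applies.
The other pattern: stems ending in -d or -g double the final consonant and add -ori.
So pavpif → tipavpif.

tipavpif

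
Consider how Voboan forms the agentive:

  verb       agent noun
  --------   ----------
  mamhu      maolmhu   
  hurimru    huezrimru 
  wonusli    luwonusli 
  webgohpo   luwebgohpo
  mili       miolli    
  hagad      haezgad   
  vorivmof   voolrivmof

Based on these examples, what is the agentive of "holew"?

hoezlew

"holew" begins with h-. The stems beginning with h- (hurimru → huezrimru, hagad → haezgad) insert -ez- after the first vowel.
The other patterns: stems beginning with w- add the prefix lu-; stems beginning with m- or v- insert -ol- after the first vowel.
So holew → hoezlew.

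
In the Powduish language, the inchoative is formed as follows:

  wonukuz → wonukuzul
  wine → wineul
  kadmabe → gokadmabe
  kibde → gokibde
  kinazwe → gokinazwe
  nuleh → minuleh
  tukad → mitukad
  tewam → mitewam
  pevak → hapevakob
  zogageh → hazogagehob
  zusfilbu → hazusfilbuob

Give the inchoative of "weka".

wine and kadmabe both end in -e yet inflect differently (wineul, gokadmabe), so the final letter is not what conditions the rule; the first letter is.
"weka" begins with w-. The stems beginning with w- (wonukuz → wonukuzul, wine → wineul) add -ul.
So weka → wekaul.

wekaul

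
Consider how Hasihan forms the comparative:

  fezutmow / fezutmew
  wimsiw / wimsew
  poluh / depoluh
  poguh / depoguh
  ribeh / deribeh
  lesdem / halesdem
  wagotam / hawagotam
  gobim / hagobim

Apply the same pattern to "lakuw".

ribeh and lesdem both have last vowel 'e' yet inflect differently (deribeh, halesdem), so the last vowel is not what conditions the rule; the final letter is.
"lakuw" ends in -w. The stems ending in -w (fezutmow → fezutmew, wimsiw → wimsew) change the last vowel to 'e'.
The other patterns: stems ending in -h add the prefix de-; stems ending in -m add the prefix ha-.
So lakuw → lakew.

lakew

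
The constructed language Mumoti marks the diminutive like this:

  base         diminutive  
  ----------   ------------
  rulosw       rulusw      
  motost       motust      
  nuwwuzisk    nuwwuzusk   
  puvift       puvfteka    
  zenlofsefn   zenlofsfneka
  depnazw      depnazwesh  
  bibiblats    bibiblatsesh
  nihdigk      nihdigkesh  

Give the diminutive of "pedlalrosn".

motost and puvift both end in -t yet inflect differently (motust, puvfteka), so the final letter is not what conditions the rule; the second-to-last letter is.
"pedlalrosn" has second-to-last letter 's'. The stems whose second-to-last letter is 's' (rulosw → rulusw, motost → motust, nuwwuzisk → nuwwuzusk) change the last vowel to 'u'.
The other patterns: stems whose second-to-last letter is 'f' delete the last vowel and add -eka; stems whose second-to-last letter is 'g', 't' or 'z' add -esh.
So pedlalrosn → pedlalrusn.

pedlalrusn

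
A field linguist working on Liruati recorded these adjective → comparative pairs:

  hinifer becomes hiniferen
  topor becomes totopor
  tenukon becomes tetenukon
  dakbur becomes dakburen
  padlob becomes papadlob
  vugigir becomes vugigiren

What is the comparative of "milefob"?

topor and dakbur both end in -r yet inflect differently (totopor, dakburen), so the final letter is not what conditions the rule; the last vowel is.
"milefob" has last vowel 'o'. The stems whose last vowel is 'o' (tenukon → tetenukon, topor → totopor, padlob → papadlob) repeat the first consonant+vowel as a prefix.
The other pattern: stems whose last vowel is 'e', 'i' or 'u' add -en.
So milefob → mimilefob.

mimilefob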